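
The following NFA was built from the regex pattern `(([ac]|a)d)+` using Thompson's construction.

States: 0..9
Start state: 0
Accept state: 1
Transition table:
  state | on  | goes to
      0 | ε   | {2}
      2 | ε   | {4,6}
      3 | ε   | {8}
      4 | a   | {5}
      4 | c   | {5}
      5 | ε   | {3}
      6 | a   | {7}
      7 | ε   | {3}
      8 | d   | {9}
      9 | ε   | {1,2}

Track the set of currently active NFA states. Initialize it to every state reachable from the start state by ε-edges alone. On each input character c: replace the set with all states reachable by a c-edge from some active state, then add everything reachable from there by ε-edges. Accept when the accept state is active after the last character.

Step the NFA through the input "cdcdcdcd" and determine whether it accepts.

initial (ε-close {0}): {0,2,4,6}
'c' @ 1: {3,5,8}
'd' @ 2: {1,2,4,6,9}  ✓accept
'c' @ 3: {3,5,8}
'd' @ 4: {1,2,4,6,9}  ✓accept
'c' @ 5: {3,5,8}
'd' @ 6: {1,2,4,6,9}  ✓accept
'c' @ 7: {3,5,8}
'd' @ 8: {1,2,4,6,9}  ✓accept
after full input: {1,2,4,6,9}  (accept=1 in)

Answer: ACCEPT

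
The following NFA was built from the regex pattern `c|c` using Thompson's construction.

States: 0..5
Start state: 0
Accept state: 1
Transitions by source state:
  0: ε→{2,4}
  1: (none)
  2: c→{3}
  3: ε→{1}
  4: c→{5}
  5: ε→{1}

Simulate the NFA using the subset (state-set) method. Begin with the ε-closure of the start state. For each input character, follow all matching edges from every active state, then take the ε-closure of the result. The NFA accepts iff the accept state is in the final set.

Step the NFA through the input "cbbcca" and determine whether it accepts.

start: ε-closure({0}) = {0,2,4}
'c' @ 1: {1,3,5}  ✓accept
'b' @ 2: {}  — no active states
rest 'bcca' ignored (set empty)
after full input: {}  (accept=1 not in)

Answer: REJECT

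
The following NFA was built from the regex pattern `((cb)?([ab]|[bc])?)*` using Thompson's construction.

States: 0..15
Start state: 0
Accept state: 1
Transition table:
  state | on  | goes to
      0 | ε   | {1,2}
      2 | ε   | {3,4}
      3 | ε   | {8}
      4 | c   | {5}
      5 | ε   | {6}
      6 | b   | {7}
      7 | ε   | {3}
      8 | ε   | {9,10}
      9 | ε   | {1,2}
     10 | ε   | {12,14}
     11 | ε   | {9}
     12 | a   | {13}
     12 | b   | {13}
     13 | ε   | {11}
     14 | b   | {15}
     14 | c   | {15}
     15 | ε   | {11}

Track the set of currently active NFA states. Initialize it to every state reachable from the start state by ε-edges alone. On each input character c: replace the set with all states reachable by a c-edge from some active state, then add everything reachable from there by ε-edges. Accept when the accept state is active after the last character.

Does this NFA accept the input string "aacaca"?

Answer: ACCEPT

Trace:
start: ε-closure({0}) = {0,1,2,3,4,8,9,10,12,14}
'a' @ 1: {1,2,3,4,8,9,10,11,12,13,14}  (accept∈set)
'a' @ 2: {1,2,3,4,8,9,10,11,12,13,14}  (accept∈set)
'c' @ 3: {1,2,3,4,5,6,8,9,10,11,12,14,15}  (accept∈set)
'a' @ 4: {1,2,3,4,8,9,10,11,12,13,14}  (accept∈set)
'c' @ 5: {1,2,3,4,5,6,8,9,10,11,12,14,15}  (accept∈set)
'a' @ 6: {1,2,3,4,8,9,10,11,12,13,14}  (accept∈set)
after full input: {1,2,3,4,8,9,10,11,12,13,14}  (accept=1 in)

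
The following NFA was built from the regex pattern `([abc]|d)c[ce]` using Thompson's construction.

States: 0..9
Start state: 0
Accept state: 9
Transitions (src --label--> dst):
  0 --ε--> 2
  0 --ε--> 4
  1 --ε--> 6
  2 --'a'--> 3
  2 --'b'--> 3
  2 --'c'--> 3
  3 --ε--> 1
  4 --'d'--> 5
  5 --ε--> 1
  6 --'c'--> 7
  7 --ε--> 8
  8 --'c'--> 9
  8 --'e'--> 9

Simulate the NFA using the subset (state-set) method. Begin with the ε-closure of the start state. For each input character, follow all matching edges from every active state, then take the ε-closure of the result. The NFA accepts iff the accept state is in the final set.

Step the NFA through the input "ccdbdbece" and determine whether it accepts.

S₀ = ε-closure({0}) = {0,2,4}
'c' @ 1: {1,3,6}
'c' @ 2: {7,8}
'd' @ 3: {}  — state set empty
rest 'bdbece' ignored (set empty)
final: {}; accept 9 not in set

Answer: REJECT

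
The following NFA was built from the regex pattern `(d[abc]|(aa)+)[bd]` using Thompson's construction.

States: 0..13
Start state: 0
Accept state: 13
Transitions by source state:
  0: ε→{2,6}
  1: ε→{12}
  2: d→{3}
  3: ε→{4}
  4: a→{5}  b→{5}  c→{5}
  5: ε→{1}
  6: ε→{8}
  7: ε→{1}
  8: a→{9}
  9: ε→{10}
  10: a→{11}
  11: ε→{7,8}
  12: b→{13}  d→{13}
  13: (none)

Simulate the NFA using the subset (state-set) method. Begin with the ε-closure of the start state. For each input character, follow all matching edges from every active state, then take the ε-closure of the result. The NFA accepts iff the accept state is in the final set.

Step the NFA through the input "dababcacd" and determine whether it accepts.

initial (ε-close {0}): {0,2,6,8}
'd' @ 1: {3,4}
'a' @ 2: {1,5,12}
'b' @ 3: {13}  ✓accept
'a' @ 4: {}  — state set empty
rest 'bcacd' ignored (set empty)
after full input: {}  (accept=13 not in)

Answer: REJECT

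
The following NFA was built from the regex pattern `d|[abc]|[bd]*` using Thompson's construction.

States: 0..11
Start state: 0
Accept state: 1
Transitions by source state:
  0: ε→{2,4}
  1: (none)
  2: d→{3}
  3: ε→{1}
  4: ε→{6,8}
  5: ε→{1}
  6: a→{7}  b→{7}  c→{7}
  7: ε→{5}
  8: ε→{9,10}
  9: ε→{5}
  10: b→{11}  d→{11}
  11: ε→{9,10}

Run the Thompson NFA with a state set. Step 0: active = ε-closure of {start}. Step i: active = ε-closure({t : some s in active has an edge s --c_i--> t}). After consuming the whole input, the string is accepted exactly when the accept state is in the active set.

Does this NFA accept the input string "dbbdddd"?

Answer: ACCEPT

Trace:
S₀ = ε-closure({0}) = {0,1,2,4,5,6,8,9,10}
'd' @ 1: {1,3,5,9,10,11}  [accepting]
'b' @ 2: {1,5,9,10,11}  [accepting]
'b' @ 3: {1,5,9,10,11}  [accepting]
'd' @ 4: {1,5,9,10,11}  [accepting]
'd' @ 5: {1,5,9,10,11}  [accepting]
'd' @ 6: {1,5,9,10,11}  [accepting]
'd' @ 7: {1,5,9,10,11}  [accepting]
after full input: {1,5,9,10,11}  (accept=1 in)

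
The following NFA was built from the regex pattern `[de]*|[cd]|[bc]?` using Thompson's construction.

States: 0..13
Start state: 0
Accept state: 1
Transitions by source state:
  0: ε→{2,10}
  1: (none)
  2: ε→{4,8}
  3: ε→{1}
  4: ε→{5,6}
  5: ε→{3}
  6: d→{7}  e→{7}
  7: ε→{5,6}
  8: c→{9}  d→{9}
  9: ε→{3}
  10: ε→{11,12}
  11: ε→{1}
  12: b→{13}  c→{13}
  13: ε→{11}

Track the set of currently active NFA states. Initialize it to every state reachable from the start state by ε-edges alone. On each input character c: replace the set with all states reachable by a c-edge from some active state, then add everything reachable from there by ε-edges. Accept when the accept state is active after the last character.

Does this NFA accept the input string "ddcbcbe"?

Answer: REJECT

Trace:
S₀ = ε-closure({0}) = {0,1,2,3,4,5,6,8,10,11,12}
'd' @ 1: {1,3,5,6,7,9}  [accepting]
'd' @ 2: {1,3,5,6,7}  [accepting]
'c' @ 3: {}  — dead — no transitions
rest 'bcbe' ignored (set empty)
after full input: {}  (accept=1 not in)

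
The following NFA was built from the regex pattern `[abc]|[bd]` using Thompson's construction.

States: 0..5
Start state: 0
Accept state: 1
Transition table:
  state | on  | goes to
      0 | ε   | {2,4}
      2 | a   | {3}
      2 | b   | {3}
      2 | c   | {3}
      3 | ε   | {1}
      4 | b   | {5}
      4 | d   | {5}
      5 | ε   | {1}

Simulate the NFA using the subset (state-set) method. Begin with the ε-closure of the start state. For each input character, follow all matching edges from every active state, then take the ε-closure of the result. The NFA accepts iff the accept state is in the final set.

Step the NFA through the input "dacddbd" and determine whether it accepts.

S₀ = ε-closure({0}) = {0,2,4}
'd' @ 1: {1,5}  ✓accept
'a' @ 2: {}  — dead — no transitions
rest 'cddbd' ignored (set empty)
final: {}; accept 1 not in set

Answer: REJECT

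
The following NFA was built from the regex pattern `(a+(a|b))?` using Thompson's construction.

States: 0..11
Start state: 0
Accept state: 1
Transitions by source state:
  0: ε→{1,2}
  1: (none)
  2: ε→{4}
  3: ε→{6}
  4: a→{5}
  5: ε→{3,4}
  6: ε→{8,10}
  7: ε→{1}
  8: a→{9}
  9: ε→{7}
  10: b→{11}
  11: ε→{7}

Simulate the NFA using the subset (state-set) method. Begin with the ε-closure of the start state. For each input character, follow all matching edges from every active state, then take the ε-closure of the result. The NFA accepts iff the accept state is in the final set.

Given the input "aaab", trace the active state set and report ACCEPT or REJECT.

initial (ε-close {0}): {0,1,2,4}
'a' @ 1: {3,4,5,6,8,10}
'a' @ 2: {1,3,4,5,6,7,8,9,10}  ✓accept
'a' @ 3: {1,3,4,5,6,7,8,9,10}  ✓accept
'b' @ 4: {1,7,11}  ✓accept
final: {1,7,11}; accept 1 in set

Answer: ACCEPT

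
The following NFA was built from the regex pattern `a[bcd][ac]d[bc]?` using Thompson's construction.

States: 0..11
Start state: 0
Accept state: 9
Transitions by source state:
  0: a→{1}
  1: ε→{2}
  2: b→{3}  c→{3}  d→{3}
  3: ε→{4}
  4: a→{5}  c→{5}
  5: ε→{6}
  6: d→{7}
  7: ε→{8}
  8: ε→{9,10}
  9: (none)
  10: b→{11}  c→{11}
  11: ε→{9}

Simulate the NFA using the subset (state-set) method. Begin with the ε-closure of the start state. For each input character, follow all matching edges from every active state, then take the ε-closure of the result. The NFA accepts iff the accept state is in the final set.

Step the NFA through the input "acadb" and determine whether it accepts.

initial (ε-close {0}): {0}
'a' @ 1: {1,2}
'c' @ 2: {3,4}
'a' @ 3: {5,6}
'd' @ 4: {7,8,9,10}  [accepting]
'b' @ 5: {9,11}  [accepting]
final: {9,11}; accept 9 in set

Answer: ACCEPT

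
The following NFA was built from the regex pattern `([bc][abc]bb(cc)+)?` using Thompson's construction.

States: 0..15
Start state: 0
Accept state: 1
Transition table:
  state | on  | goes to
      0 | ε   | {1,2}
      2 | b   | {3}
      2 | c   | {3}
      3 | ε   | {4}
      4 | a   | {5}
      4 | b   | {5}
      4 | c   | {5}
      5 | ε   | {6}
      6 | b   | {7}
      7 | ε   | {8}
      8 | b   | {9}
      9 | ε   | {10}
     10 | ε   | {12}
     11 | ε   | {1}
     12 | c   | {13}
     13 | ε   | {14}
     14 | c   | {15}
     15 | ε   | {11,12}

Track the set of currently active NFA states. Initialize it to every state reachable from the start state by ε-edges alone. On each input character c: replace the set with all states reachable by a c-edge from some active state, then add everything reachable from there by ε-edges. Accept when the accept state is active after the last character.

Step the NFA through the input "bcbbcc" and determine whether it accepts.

S₀ = ε-closure({0}) = {0,1,2}
'b' @ 1: {3,4}
'c' @ 2: {5,6}
'b' @ 3: {7,8}
'b' @ 4: {9,10,12}
'c' @ 5: {13,14}
'c' @ 6: {1,11,12,15}  [accepting]
end set {1,11,12,15} — state 1 in

Answer: ACCEPT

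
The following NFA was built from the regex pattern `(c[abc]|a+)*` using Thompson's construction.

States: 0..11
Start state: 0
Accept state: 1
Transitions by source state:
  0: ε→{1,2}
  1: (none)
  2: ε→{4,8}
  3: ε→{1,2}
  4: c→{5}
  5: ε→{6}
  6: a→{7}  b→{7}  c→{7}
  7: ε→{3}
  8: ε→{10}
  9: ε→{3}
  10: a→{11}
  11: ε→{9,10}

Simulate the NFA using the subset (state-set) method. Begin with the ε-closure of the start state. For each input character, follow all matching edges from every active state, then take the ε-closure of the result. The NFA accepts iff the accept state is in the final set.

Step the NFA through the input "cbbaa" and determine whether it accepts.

Answer: REJECT

Derivation:
start: ε-closure({0}) = {0,1,2,4,8,10}
'c' @ 1: {5,6}
'b' @ 2: {1,2,3,4,7,8,10}  (accept∈set)
'b' @ 3: {}  — no active states
rest 'aa' ignored (set empty)
final: {}; accept 1 not in set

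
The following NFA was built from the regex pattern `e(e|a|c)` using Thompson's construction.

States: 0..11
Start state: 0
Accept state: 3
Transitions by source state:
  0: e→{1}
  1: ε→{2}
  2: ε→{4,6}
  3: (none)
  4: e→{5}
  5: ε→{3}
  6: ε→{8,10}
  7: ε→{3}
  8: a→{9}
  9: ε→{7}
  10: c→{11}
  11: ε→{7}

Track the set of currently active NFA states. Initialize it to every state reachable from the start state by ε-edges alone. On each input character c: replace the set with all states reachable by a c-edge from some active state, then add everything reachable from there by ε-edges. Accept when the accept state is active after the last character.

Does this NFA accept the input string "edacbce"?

Answer: REJECT

Derivation:
initial (ε-close {0}): {0}
'e' @ 1: {1,2,4,6,8,10}
'd' @ 2: {}  — dead — no transitions
rest 'acbce' ignored (set empty)
end set {} — state 3 not in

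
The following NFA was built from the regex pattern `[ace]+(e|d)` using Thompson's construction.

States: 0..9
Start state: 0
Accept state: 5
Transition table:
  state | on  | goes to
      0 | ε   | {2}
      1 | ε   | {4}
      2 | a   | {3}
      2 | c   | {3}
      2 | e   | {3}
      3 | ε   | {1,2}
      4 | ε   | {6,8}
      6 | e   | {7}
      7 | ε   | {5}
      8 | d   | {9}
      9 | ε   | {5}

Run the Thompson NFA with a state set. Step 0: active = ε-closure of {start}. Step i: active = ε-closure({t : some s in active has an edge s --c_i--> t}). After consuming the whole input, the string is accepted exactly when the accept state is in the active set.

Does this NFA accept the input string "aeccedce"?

Answer: REJECT

Trace:
start: ε-closure({0}) = {0,2}
'a' @ 1: {1,2,3,4,6,8}
'e' @ 2: {1,2,3,4,5,6,7,8}  [accepting]
'c' @ 3: {1,2,3,4,6,8}
'c' @ 4: {1,2,3,4,6,8}
'e' @ 5: {1,2,3,4,5,6,7,8}  [accepting]
'd' @ 6: {5,9}  [accepting]
'c' @ 7: {}  — dead — no transitions
rest 'e' ignored (set empty)
final: {}; accept 5 not in set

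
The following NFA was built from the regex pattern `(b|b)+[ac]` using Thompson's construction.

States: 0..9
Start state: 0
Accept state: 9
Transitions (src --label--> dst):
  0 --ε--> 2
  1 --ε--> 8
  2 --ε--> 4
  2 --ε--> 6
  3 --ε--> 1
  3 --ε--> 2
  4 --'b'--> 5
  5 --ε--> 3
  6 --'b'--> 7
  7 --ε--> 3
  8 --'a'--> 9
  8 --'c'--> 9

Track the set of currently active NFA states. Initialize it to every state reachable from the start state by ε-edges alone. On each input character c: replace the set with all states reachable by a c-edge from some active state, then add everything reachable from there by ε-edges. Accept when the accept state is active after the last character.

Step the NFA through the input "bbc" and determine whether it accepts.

start: ε-closure({0}) = {0,2,4,6}
'b' @ 1: {1,2,3,4,5,6,7,8}
'b' @ 2: {1,2,3,4,5,6,7,8}
'c' @ 3: {9}  [accepting]
after full input: {9}  (accept=9 in)

Answer: ACCEPT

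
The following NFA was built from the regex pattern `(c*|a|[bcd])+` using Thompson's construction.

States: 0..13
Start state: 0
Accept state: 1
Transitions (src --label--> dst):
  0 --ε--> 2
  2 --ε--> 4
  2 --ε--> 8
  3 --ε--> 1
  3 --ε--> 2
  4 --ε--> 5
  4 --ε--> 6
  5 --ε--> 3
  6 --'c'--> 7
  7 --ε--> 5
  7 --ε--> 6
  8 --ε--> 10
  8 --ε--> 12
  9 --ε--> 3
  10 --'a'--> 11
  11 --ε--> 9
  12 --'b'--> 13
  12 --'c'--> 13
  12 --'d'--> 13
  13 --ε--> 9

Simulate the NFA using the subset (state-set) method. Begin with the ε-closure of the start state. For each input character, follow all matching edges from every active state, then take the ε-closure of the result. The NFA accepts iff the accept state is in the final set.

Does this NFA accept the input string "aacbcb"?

Answer: ACCEPT

Trace:
S₀ = ε-closure({0}) = {0,1,2,3,4,5,6,8,10,12}
'a' @ 1: {1,2,3,4,5,6,8,9,10,11,12}  (accept∈set)
'a' @ 2: {1,2,3,4,5,6,8,9,10,11,12}  (accept∈set)
'c' @ 3: {1,2,3,4,5,6,7,8,9,10,12,13}  (accept∈set)
'b' @ 4: {1,2,3,4,5,6,8,9,10,12,13}  (accept∈set)
'c' @ 5: {1,2,3,4,5,6,7,8,9,10,12,13}  (accept∈set)
'b' @ 6: {1,2,3,4,5,6,8,9,10,12,13}  (accept∈set)
end set {1,2,3,4,5,6,8,9,10,12,13} — state 1 in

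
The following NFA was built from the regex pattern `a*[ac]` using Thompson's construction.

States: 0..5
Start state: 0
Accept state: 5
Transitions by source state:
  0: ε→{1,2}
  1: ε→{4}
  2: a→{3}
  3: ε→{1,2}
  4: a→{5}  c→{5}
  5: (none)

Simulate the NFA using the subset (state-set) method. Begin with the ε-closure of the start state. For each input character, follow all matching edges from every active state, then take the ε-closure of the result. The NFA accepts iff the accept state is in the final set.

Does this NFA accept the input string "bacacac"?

S₀ = ε-closure({0}) = {0,1,2,4}
'b' @ 1: {}  — state set empty
rest 'acacac' ignored (set empty)
end set {} — state 5 not in

Answer: REJECT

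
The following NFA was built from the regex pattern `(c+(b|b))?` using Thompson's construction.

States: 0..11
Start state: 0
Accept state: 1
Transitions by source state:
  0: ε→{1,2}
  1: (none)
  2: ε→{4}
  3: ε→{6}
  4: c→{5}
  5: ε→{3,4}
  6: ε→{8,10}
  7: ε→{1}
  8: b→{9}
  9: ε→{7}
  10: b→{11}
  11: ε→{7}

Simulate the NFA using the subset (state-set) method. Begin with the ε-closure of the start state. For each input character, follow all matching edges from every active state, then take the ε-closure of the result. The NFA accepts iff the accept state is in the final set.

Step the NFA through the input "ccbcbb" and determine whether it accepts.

Answer: REJECT

Trace:
S₀ = ε-closure({0}) = {0,1,2,4}
'c' @ 1: {3,4,5,6,8,10}
'c' @ 2: {3,4,5,6,8,10}
'b' @ 3: {1,7,9,11}  (accept∈set)
'c' @ 4: {}  — dead — no transitions
rest 'bb' ignored (set empty)
after full input: {}  (accept=1 not in)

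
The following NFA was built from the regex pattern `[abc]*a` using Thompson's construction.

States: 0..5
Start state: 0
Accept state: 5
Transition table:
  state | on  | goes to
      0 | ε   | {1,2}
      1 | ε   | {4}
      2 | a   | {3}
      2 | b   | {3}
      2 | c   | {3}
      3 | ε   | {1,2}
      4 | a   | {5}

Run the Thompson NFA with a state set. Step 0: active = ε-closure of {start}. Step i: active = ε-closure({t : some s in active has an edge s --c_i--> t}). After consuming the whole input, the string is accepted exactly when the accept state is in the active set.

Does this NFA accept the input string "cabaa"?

Answer: ACCEPT

Trace:
initial (ε-close {0}): {0,1,2,4}
'c' @ 1: {1,2,3,4}
'a' @ 2: {1,2,3,4,5}  ✓accept
'b' @ 3: {1,2,3,4}
'a' @ 4: {1,2,3,4,5}  ✓accept
'a' @ 5: {1,2,3,4,5}  ✓accept
final: {1,2,3,4,5}; accept 5 in set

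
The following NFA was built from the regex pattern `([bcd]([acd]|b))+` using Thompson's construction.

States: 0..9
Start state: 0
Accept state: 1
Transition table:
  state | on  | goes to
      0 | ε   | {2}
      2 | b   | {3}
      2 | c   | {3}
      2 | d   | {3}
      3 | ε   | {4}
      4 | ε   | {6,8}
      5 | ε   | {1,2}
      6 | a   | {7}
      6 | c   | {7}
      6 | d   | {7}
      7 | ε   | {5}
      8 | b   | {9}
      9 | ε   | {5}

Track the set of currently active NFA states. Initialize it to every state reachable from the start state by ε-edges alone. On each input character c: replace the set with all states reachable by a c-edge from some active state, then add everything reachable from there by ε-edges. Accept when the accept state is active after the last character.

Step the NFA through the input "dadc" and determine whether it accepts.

initial (ε-close {0}): {0,2}
'd' @ 1: {3,4,6,8}
'a' @ 2: {1,2,5,7}  [accepting]
'd' @ 3: {3,4,6,8}
'c' @ 4: {1,2,5,7}  [accepting]
end set {1,2,5,7} — state 1 in

Answer: ACCEPT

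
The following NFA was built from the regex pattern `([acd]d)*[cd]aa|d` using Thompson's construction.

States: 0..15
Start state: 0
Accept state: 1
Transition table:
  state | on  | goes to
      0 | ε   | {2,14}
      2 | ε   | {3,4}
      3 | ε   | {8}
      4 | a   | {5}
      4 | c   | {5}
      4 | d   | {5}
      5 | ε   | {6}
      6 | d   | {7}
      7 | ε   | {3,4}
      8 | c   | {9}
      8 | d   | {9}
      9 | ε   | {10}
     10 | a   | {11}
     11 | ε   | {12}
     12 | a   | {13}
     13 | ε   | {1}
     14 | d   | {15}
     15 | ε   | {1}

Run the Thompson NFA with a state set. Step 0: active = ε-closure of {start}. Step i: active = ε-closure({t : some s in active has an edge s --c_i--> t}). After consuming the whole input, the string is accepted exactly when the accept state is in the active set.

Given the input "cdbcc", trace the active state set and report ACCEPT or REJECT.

initial (ε-close {0}): {0,2,3,4,8,14}
'c' @ 1: {5,6,9,10}
'd' @ 2: {3,4,7,8}
'b' @ 3: {}  — state set empty
rest 'cc' ignored (set empty)
end set {} — state 1 not in

Answer: REJECT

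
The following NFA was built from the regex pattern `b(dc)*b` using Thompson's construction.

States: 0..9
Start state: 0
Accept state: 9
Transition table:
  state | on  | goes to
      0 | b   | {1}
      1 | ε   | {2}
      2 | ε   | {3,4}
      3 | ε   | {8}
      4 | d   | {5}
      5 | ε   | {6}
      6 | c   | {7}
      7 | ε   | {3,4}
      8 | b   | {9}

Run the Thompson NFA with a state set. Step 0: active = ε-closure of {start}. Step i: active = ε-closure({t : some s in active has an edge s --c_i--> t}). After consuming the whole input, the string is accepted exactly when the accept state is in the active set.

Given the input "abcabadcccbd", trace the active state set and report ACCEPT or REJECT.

Answer: REJECT

Derivation:
S₀ = ε-closure({0}) = {0}
'a' @ 1: {}  — dead — no transitions
rest 'bcabadcccbd' ignored (set empty)
end set {} — state 9 not in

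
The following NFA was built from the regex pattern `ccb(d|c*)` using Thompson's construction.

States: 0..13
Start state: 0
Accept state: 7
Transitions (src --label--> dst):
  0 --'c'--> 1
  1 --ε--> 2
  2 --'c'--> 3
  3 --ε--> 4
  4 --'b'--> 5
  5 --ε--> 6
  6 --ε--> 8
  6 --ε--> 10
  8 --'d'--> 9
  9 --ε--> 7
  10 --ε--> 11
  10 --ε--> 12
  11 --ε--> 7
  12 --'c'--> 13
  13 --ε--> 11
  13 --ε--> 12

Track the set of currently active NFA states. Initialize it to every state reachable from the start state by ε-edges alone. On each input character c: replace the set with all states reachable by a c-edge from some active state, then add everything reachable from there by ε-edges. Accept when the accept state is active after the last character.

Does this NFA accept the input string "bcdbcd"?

start: ε-closure({0}) = {0}
'b' @ 1: {}  — state set empty
rest 'cdbcd' ignored (set empty)
end set {} — state 7 not in

Answer: REJECT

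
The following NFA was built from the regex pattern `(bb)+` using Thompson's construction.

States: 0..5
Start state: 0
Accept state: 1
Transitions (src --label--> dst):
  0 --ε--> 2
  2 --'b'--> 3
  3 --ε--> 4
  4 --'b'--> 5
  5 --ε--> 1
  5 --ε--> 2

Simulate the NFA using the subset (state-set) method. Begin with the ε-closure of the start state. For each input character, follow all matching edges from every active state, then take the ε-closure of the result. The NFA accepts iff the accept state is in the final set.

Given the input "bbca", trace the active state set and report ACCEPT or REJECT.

S₀ = ε-closure({0}) = {0,2}
'b' @ 1: {3,4}
'b' @ 2: {1,2,5}  (accept∈set)
'c' @ 3: {}  — state set empty
rest 'a' ignored (set empty)
end set {} — state 1 not in

Answer: REJECT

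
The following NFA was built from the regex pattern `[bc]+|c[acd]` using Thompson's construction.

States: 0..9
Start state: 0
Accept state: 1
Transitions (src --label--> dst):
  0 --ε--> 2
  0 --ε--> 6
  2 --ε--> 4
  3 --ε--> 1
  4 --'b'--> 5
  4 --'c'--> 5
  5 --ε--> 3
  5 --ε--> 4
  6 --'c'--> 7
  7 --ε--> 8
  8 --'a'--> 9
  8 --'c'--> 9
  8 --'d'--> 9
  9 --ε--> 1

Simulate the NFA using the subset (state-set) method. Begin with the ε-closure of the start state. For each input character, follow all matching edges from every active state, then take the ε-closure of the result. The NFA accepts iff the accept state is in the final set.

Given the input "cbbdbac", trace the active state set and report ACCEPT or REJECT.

Answer: REJECT

Trace:
initial (ε-close {0}): {0,2,4,6}
'c' @ 1: {1,3,4,5,7,8}  [accepting]
'b' @ 2: {1,3,4,5}  [accepting]
'b' @ 3: {1,3,4,5}  [accepting]
'd' @ 4: {}  — no active states
rest 'bac' ignored (set empty)
end set {} — state 1 not in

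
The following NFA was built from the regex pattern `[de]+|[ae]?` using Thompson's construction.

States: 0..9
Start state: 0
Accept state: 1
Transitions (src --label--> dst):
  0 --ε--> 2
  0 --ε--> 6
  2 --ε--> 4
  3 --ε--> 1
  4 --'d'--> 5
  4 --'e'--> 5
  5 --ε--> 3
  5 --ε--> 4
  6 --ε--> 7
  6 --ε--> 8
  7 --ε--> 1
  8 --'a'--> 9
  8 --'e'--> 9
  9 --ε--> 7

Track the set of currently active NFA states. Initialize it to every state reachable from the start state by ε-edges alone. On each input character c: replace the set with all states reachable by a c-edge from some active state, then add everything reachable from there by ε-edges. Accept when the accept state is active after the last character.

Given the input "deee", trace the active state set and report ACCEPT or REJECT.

initial (ε-close {0}): {0,1,2,4,6,7,8}
'd' @ 1: {1,3,4,5}  ✓accept
'e' @ 2: {1,3,4,5}  ✓accept
'e' @ 3: {1,3,4,5}  ✓accept
'e' @ 4: {1,3,4,5}  ✓accept
after full input: {1,3,4,5}  (accept=1 in)

Answer: ACCEPT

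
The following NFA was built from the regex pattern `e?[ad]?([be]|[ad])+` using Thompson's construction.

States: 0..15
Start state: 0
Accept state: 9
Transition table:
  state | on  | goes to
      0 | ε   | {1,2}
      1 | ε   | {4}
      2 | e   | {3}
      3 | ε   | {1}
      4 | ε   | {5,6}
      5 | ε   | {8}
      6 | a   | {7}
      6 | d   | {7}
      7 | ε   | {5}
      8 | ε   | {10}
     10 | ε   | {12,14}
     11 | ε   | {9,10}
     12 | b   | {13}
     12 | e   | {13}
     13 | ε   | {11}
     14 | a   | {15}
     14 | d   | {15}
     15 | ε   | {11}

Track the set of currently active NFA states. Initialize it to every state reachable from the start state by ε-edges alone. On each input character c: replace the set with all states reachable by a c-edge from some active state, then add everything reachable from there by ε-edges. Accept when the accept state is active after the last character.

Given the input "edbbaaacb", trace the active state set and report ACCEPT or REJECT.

Answer: REJECT

Trace:
S₀ = ε-closure({0}) = {0,1,2,4,5,6,8,10,12,14}
'e' @ 1: {1,3,4,5,6,8,9,10,11,12,13,14}  ✓accept
'd' @ 2: {5,7,8,9,10,11,12,14,15}  ✓accept
'b' @ 3: {9,10,11,12,13,14}  ✓accept
'b' @ 4: {9,10,11,12,13,14}  ✓accept
'a' @ 5: {9,10,11,12,14,15}  ✓accept
'a' @ 6: {9,10,11,12,14,15}  ✓accept
'a' @ 7: {9,10,11,12,14,15}  ✓accept
'c' @ 8: {}  — dead — no transitions
rest 'b' ignored (set empty)
end set {} — state 9 not in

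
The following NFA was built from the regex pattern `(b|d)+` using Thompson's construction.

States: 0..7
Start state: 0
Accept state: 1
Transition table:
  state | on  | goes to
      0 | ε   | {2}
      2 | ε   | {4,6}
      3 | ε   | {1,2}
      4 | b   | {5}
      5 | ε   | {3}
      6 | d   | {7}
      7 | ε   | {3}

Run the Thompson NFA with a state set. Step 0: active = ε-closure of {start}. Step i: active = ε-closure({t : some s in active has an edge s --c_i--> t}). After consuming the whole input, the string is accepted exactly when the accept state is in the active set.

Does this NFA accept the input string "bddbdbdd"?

initial (ε-close {0}): {0,2,4,6}
'b' @ 1: {1,2,3,4,5,6}  ✓accept
'd' @ 2: {1,2,3,4,6,7}  ✓accept
'd' @ 3: {1,2,3,4,6,7}  ✓accept
'b' @ 4: {1,2,3,4,5,6}  ✓accept
'd' @ 5: {1,2,3,4,6,7}  ✓accept
'b' @ 6: {1,2,3,4,5,6}  ✓accept
'd' @ 7: {1,2,3,4,6,7}  ✓accept
'd' @ 8: {1,2,3,4,6,7}  ✓accept
final: {1,2,3,4,6,7}; accept 1 in set

Answer: ACCEPT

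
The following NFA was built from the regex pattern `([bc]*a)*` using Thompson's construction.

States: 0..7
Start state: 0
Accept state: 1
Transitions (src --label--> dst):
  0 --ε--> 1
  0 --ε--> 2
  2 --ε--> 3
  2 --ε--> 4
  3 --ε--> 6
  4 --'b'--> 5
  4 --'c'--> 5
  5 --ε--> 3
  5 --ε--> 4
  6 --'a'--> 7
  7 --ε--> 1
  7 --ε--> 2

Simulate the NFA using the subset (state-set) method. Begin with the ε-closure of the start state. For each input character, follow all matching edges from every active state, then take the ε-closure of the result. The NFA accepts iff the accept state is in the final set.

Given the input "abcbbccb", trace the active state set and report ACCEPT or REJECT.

initial (ε-close {0}): {0,1,2,3,4,6}
'a' @ 1: {1,2,3,4,6,7}  ✓accept
'b' @ 2: {3,4,5,6}
'c' @ 3: {3,4,5,6}
'b' @ 4: {3,4,5,6}
'b' @ 5: {3,4,5,6}
'c' @ 6: {3,4,5,6}
'c' @ 7: {3,4,5,6}
'b' @ 8: {3,4,5,6}
after full input: {3,4,5,6}  (accept=1 not in)

Answer: REJECT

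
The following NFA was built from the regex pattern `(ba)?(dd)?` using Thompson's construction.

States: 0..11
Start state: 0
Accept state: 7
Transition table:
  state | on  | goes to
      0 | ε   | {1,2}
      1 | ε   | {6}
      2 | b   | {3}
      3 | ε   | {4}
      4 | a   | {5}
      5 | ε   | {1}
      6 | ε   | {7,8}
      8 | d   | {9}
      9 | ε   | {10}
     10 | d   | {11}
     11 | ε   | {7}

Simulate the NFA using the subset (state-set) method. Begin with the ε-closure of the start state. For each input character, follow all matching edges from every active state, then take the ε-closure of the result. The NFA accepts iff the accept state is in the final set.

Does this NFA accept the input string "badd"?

Answer: ACCEPT

Trace:
start: ε-closure({0}) = {0,1,2,6,7,8}
'b' @ 1: {3,4}
'a' @ 2: {1,5,6,7,8}  ✓accept
'd' @ 3: {9,10}
'd' @ 4: {7,11}  ✓accept
end set {7,11} — state 7 in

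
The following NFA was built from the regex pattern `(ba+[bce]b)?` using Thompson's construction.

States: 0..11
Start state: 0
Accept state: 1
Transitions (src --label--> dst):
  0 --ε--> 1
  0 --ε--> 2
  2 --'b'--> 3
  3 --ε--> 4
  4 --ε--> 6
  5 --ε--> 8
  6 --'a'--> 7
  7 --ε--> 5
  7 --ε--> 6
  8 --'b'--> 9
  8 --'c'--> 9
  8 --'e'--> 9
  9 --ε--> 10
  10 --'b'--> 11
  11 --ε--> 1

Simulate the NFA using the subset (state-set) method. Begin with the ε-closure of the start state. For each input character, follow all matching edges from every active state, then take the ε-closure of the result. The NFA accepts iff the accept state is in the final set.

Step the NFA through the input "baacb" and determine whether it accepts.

Answer: ACCEPT

Trace:
initial (ε-close {0}): {0,1,2}
'b' @ 1: {3,4,6}
'a' @ 2: {5,6,7,8}
'a' @ 3: {5,6,7,8}
'c' @ 4: {9,10}
'b' @ 5: {1,11}  [accepting]
final: {1,11}; accept 1 in set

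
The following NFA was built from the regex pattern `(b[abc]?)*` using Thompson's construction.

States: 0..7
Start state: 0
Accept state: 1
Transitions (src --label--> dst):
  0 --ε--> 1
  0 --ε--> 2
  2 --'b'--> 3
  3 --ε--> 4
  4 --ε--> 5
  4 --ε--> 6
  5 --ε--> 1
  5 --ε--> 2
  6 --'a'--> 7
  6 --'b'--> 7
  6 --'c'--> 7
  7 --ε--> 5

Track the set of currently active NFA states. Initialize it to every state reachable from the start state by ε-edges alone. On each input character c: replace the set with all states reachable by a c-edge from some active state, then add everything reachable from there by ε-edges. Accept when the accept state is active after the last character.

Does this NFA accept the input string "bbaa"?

start: ε-closure({0}) = {0,1,2}
'b' @ 1: {1,2,3,4,5,6}  ✓accept
'b' @ 2: {1,2,3,4,5,6,7}  ✓accept
'a' @ 3: {1,2,5,7}  ✓accept
'a' @ 4: {}  — state set empty
after full input: {}  (accept=1 not in)

Answer: REJECT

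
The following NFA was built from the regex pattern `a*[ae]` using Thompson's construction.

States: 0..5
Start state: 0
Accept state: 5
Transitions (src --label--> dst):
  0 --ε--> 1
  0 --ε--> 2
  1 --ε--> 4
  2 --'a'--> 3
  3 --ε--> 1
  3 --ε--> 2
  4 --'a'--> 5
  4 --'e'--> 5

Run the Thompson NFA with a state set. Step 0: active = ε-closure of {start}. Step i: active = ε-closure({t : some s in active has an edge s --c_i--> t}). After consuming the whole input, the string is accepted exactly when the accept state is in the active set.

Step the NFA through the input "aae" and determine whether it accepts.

Answer: ACCEPT

Trace:
start: ε-closure({0}) = {0,1,2,4}
'a' @ 1: {1,2,3,4,5}  (accept∈set)
'a' @ 2: {1,2,3,4,5}  (accept∈set)
'e' @ 3: {5}  (accept∈set)
end set {5} — state 5 in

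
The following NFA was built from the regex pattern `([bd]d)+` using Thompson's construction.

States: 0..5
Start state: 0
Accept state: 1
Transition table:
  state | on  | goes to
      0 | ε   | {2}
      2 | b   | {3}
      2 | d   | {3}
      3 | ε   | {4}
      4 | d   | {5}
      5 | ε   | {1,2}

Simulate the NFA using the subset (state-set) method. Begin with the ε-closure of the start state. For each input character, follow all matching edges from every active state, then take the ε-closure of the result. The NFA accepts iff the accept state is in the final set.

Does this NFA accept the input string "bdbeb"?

start: ε-closure({0}) = {0,2}
'b' @ 1: {3,4}
'd' @ 2: {1,2,5}  (accept∈set)
'b' @ 3: {3,4}
'e' @ 4: {}  — state set empty
rest 'b' ignored (set empty)
after full input: {}  (accept=1 not in)

Answer: REJECT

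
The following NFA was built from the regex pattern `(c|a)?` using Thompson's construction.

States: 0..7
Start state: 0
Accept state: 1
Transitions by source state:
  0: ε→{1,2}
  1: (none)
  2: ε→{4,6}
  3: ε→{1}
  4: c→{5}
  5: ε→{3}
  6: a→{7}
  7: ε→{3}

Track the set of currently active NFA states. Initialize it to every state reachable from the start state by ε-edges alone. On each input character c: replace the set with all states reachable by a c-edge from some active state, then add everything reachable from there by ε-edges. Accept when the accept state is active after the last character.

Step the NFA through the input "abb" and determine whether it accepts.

S₀ = ε-closure({0}) = {0,1,2,4,6}
'a' @ 1: {1,3,7}  (accept∈set)
'b' @ 2: {}  — no active states
rest 'b' ignored (set empty)
after full input: {}  (accept=1 not in)

Answer: REJECT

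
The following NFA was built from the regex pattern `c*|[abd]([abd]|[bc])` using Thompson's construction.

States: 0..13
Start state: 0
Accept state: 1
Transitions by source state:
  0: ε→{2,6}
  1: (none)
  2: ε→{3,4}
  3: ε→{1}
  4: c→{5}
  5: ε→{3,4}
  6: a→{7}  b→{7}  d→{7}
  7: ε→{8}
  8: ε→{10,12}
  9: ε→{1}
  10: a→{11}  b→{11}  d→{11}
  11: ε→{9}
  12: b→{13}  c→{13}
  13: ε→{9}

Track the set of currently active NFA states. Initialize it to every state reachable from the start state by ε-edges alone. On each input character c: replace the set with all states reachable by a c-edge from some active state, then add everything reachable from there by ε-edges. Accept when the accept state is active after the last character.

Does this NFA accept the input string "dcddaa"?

start: ε-closure({0}) = {0,1,2,3,4,6}
'd' @ 1: {7,8,10,12}
'c' @ 2: {1,9,13}  (accept∈set)
'd' @ 3: {}  — dead — no transitions
rest 'daa' ignored (set empty)
end set {} — state 1 not in

Answer: REJECT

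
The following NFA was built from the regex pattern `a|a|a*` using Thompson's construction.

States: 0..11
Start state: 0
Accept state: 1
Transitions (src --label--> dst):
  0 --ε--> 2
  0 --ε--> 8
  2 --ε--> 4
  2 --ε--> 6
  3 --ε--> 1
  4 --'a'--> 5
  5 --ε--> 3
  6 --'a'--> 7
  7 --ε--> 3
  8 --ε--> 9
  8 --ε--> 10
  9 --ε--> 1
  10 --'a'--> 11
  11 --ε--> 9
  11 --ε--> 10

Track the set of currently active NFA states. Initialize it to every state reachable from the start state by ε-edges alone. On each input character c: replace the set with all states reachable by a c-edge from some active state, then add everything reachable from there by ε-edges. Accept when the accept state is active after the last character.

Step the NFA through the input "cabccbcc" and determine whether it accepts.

Answer: REJECT

Steps:
initial (ε-close {0}): {0,1,2,4,6,8,9,10}
'c' @ 1: {}  — dead — no transitions
rest 'abccbcc' ignored (set empty)
end set {} — state 1 not in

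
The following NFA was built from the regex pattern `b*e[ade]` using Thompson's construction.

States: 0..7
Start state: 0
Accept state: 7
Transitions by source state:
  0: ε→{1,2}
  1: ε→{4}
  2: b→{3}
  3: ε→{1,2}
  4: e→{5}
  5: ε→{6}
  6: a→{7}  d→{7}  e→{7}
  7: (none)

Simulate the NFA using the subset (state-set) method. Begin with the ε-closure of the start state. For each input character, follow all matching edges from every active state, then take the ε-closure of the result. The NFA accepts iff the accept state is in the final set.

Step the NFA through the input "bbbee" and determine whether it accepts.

Answer: ACCEPT

Steps:
initial (ε-close {0}): {0,1,2,4}
'b' @ 1: {1,2,3,4}
'b' @ 2: {1,2,3,4}
'b' @ 3: {1,2,3,4}
'e' @ 4: {5,6}
'e' @ 5: {7}  ✓accept
final: {7}; accept 7 in set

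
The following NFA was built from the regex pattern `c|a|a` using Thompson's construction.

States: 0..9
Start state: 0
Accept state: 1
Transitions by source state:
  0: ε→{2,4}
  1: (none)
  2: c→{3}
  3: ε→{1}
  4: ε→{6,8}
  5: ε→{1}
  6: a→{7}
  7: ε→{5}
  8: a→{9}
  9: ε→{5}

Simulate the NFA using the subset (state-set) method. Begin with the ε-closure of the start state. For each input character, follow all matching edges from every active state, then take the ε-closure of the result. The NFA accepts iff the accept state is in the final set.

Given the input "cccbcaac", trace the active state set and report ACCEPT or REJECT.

Answer: REJECT

Trace:
initial (ε-close {0}): {0,2,4,6,8}
'c' @ 1: {1,3}  (accept∈set)
'c' @ 2: {}  — dead — no transitions
rest 'cbcaac' ignored (set empty)
final: {}; accept 1 not in set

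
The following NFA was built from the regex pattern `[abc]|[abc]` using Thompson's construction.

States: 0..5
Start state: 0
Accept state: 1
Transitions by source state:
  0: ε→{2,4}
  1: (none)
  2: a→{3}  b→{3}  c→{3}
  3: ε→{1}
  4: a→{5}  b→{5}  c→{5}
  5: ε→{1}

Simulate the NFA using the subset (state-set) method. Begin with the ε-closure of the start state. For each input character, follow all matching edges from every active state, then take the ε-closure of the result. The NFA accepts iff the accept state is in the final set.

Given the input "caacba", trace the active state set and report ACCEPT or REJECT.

S₀ = ε-closure({0}) = {0,2,4}
'c' @ 1: {1,3,5}  ✓accept
'a' @ 2: {}  — no active states
rest 'acba' ignored (set empty)
end set {} — state 1 not in

Answer: REJECT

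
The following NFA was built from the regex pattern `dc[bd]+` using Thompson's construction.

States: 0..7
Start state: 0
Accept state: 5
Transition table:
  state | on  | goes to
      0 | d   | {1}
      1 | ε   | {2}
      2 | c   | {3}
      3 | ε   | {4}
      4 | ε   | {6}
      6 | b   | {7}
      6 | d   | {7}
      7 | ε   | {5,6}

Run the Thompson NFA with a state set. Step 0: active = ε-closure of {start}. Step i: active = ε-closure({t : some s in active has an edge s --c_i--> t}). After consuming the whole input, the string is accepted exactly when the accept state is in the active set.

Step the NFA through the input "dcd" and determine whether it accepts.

initial (ε-close {0}): {0}
'd' @ 1: {1,2}
'c' @ 2: {3,4,6}
'd' @ 3: {5,6,7}  (accept∈set)
after full input: {5,6,7}  (accept=5 in)

Answer: ACCEPT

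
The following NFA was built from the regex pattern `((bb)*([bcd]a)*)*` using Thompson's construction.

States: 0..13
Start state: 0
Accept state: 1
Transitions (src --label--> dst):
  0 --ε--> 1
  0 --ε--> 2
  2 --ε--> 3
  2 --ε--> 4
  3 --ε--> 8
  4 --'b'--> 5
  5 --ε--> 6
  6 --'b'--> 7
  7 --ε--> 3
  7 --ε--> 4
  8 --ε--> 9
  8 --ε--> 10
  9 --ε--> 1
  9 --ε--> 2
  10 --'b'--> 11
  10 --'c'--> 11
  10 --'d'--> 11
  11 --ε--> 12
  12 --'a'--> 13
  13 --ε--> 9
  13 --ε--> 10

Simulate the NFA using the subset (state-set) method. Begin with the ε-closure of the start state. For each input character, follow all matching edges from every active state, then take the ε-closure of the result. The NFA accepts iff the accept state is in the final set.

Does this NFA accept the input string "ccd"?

start: ε-closure({0}) = {0,1,2,3,4,8,9,10}
'c' @ 1: {11,12}
'c' @ 2: {}  — no active states
rest 'd' ignored (set empty)
after full input: {}  (accept=1 not in)

Answer: REJECT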